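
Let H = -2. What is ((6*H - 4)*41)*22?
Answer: -14432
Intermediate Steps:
((6*H - 4)*41)*22 = ((6*(-2) - 4)*41)*22 = ((-12 - 4)*41)*22 = -16*41*22 = -656*22 = -14432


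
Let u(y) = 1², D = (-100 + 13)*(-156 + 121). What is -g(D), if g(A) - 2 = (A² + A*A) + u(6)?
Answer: -18544053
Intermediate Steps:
D = 3045 (D = -87*(-35) = 3045)
u(y) = 1
g(A) = 3 + 2*A² (g(A) = 2 + ((A² + A*A) + 1) = 2 + ((A² + A²) + 1) = 2 + (2*A² + 1) = 2 + (1 + 2*A²) = 3 + 2*A²)
-g(D) = -(3 + 2*3045²) = -(3 + 2*9272025) = -(3 + 18544050) = -1*18544053 = -18544053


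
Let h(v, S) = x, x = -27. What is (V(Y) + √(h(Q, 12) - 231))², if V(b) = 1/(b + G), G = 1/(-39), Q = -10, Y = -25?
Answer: (39 - 976*I*√258)²/952576 ≈ -258.0 - 1.2837*I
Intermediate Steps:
G = -1/39 ≈ -0.025641
h(v, S) = -27
V(b) = 1/(-1/39 + b) (V(b) = 1/(b - 1/39) = 1/(-1/39 + b))
(V(Y) + √(h(Q, 12) - 231))² = (39/(-1 + 39*(-25)) + √(-27 - 231))² = (39/(-1 - 975) + √(-258))² = (39/(-976) + I*√258)² = (39*(-1/976) + I*√258)² = (-39/976 + I*√258)²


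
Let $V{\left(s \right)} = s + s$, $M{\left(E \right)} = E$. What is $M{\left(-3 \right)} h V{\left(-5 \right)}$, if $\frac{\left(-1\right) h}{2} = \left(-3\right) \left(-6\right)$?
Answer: $-1080$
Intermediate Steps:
$h = -36$ ($h = - 2 \left(\left(-3\right) \left(-6\right)\right) = \left(-2\right) 18 = -36$)
$V{\left(s \right)} = 2 s$
$M{\left(-3 \right)} h V{\left(-5 \right)} = \left(-3\right) \left(-36\right) 2 \left(-5\right) = 108 \left(-10\right) = -1080$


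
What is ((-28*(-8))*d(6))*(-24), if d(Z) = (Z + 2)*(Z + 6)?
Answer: -516096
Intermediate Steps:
d(Z) = (2 + Z)*(6 + Z)
((-28*(-8))*d(6))*(-24) = ((-28*(-8))*(12 + 6² + 8*6))*(-24) = (224*(12 + 36 + 48))*(-24) = (224*96)*(-24) = 21504*(-24) = -516096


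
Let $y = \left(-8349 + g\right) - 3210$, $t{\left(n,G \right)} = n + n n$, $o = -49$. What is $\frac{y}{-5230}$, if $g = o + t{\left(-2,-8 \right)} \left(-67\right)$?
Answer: $\frac{5871}{2615} \approx 2.2451$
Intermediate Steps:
$t{\left(n,G \right)} = n + n^{2}$
$g = -183$ ($g = -49 + - 2 \left(1 - 2\right) \left(-67\right) = -49 + \left(-2\right) \left(-1\right) \left(-67\right) = -49 + 2 \left(-67\right) = -49 - 134 = -183$)
$y = -11742$ ($y = \left(-8349 - 183\right) - 3210 = -8532 - 3210 = -11742$)
$\frac{y}{-5230} = - \frac{11742}{-5230} = \left(-11742\right) \left(- \frac{1}{5230}\right) = \frac{5871}{2615}$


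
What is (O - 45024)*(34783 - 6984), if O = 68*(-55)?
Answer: -1355590436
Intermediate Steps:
O = -3740
(O - 45024)*(34783 - 6984) = (-3740 - 45024)*(34783 - 6984) = -48764*27799 = -1355590436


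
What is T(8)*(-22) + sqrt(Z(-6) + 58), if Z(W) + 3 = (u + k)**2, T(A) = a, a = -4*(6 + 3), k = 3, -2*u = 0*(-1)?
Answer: 800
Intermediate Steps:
u = 0 (u = -0*(-1) = -1/2*0 = 0)
a = -36 (a = -4*9 = -36)
T(A) = -36
Z(W) = 6 (Z(W) = -3 + (0 + 3)**2 = -3 + 3**2 = -3 + 9 = 6)
T(8)*(-22) + sqrt(Z(-6) + 58) = -36*(-22) + sqrt(6 + 58) = 792 + sqrt(64) = 792 + 8 = 800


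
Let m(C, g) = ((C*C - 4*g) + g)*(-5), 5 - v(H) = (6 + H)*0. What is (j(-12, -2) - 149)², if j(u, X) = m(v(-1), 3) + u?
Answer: 58081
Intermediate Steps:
v(H) = 5 (v(H) = 5 - (6 + H)*0 = 5 - 1*0 = 5 + 0 = 5)
m(C, g) = -5*C² + 15*g (m(C, g) = ((C² - 4*g) + g)*(-5) = (C² - 3*g)*(-5) = -5*C² + 15*g)
j(u, X) = -80 + u (j(u, X) = (-5*5² + 15*3) + u = (-5*25 + 45) + u = (-125 + 45) + u = -80 + u)
(j(-12, -2) - 149)² = ((-80 - 12) - 149)² = (-92 - 149)² = (-241)² = 58081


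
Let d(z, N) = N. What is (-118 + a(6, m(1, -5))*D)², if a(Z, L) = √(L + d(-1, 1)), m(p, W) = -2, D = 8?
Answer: 13860 - 1888*I ≈ 13860.0 - 1888.0*I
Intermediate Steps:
a(Z, L) = √(1 + L) (a(Z, L) = √(L + 1) = √(1 + L))
(-118 + a(6, m(1, -5))*D)² = (-118 + √(1 - 2)*8)² = (-118 + √(-1)*8)² = (-118 + I*8)² = (-118 + 8*I)²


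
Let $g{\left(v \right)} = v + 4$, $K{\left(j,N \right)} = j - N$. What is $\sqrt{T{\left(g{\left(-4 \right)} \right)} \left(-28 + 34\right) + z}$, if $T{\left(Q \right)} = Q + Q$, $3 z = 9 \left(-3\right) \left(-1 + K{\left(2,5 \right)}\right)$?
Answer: $6$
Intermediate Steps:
$g{\left(v \right)} = 4 + v$
$z = 36$ ($z = \frac{9 \left(-3\right) \left(-1 + \left(2 - 5\right)\right)}{3} = \frac{\left(-27\right) \left(-1 + \left(2 - 5\right)\right)}{3} = \frac{\left(-27\right) \left(-1 - 3\right)}{3} = \frac{\left(-27\right) \left(-4\right)}{3} = \frac{1}{3} \cdot 108 = 36$)
$T{\left(Q \right)} = 2 Q$
$\sqrt{T{\left(g{\left(-4 \right)} \right)} \left(-28 + 34\right) + z} = \sqrt{2 \left(4 - 4\right) \left(-28 + 34\right) + 36} = \sqrt{2 \cdot 0 \cdot 6 + 36} = \sqrt{0 \cdot 6 + 36} = \sqrt{0 + 36} = \sqrt{36} = 6$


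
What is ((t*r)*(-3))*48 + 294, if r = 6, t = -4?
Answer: 3750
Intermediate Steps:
((t*r)*(-3))*48 + 294 = (-4*6*(-3))*48 + 294 = -24*(-3)*48 + 294 = 72*48 + 294 = 3456 + 294 = 3750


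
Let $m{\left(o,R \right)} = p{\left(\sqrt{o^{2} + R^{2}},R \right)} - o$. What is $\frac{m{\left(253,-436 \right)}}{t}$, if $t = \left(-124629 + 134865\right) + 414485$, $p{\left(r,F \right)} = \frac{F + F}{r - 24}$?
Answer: $- \frac{64163765}{107679090409} - \frac{872 \sqrt{254105}}{107679090409} \approx -0.00059996$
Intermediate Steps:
$p{\left(r,F \right)} = \frac{2 F}{-24 + r}$
$m{\left(o,R \right)} = - o + \frac{2 R}{-24 + \sqrt{R^{2} + o^{2}}}$ ($m{\left(o,R \right)} = \frac{2 R}{-24 + \sqrt{o^{2} + R^{2}}} - o = \frac{2 R}{-24 + \sqrt{R^{2} + o^{2}}} - o = - o + \frac{2 R}{-24 + \sqrt{R^{2} + o^{2}}}$)
$t = 424721$ ($t = 10236 + 414485 = 424721$)
$\frac{m{\left(253,-436 \right)}}{t} = \frac{\left(-1\right) 253 + 2 \left(-436\right) \frac{1}{-24 + \sqrt{\left(-436\right)^{2} + 253^{2}}}}{424721} = \left(-253 + 2 \left(-436\right) \frac{1}{-24 + \sqrt{190096 + 64009}}\right) \frac{1}{424721} = \left(-253 + 2 \left(-436\right) \frac{1}{-24 + \sqrt{254105}}\right) \frac{1}{424721} = \left(-253 - \frac{872}{-24 + \sqrt{254105}}\right) \frac{1}{424721} = - \frac{23}{38611} - \frac{872}{424721 \left(-24 + \sqrt{254105}\right)}$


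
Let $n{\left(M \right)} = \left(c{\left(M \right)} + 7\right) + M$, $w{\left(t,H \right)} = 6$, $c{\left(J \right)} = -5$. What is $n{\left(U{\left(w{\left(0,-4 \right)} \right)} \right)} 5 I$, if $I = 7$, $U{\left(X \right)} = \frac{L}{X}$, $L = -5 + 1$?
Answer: $\frac{140}{3} \approx 46.667$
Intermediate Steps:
$L = -4$
$U{\left(X \right)} = - \frac{4}{X}$
$n{\left(M \right)} = 2 + M$ ($n{\left(M \right)} = \left(-5 + 7\right) + M = 2 + M$)
$n{\left(U{\left(w{\left(0,-4 \right)} \right)} \right)} 5 I = \left(2 - \frac{4}{6}\right) 5 \cdot 7 = \left(2 - \frac{2}{3}\right) 35 = \frac{4}{3} \cdot 35 = \frac{140}{3}$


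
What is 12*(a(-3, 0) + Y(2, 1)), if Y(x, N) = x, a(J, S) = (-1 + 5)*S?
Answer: 24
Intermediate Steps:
a(J, S) = 4*S
12*(a(-3, 0) + Y(2, 1)) = 12*(4*0 + 2) = 12*(0 + 2) = 12*2 = 24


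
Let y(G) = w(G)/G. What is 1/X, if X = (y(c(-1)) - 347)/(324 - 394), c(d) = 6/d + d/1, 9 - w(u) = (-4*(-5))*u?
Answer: 245/1289 ≈ 0.19007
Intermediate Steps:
w(u) = 9 - 20*u (w(u) = 9 - (-4*(-5))*u = 9 - 20*u)
c(d) = d + 6/d (c(d) = 6/d + d*1 = 6/d + d = d + 6/d)
y(G) = (9 - 20*G)/G
X = 1289/245 (X = ((-20 + 9/(-1 + 6/(-1))) - 347)/(324 - 394) = ((-20 + 9/(-1 + 6*(-1))) - 347)/(-70) = ((-20 + 9/(-1 - 6)) - 347)*(-1/70) = ((-20 + 9/(-7)) - 347)*(-1/70) = ((-20 + 9*(-1/7)) - 347)*(-1/70) = ((-20 - 9/7) - 347)*(-1/70) = (-149/7 - 347)*(-1/70) = -2578/7*(-1/70) = 1289/245 ≈ 5.2612)
1/X = 1/(1289/245) = 245/1289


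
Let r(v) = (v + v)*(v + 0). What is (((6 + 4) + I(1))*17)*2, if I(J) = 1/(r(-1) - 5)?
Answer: 986/3 ≈ 328.67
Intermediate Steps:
r(v) = 2*v² (r(v) = (2*v)*v = 2*v²)
I(J) = -⅓ (I(J) = 1/(2*(-1)² - 5) = 1/(2*1 - 5) = 1/(2 - 5) = 1/(-3) = -⅓)
(((6 + 4) + I(1))*17)*2 = (((6 + 4) - ⅓)*17)*2 = ((10 - ⅓)*17)*2 = ((29/3)*17)*2 = (493/3)*2 = 986/3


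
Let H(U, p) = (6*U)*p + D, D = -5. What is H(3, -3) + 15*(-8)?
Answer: -179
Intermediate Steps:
H(U, p) = -5 + 6*U*p (H(U, p) = (6*U)*p - 5 = 6*U*p - 5 = -5 + 6*U*p)
H(3, -3) + 15*(-8) = (-5 + 6*3*(-3)) + 15*(-8) = (-5 - 54) - 120 = -59 - 120 = -179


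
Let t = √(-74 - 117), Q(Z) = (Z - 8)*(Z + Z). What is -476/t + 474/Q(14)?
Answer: 79/28 + 476*I*√191/191 ≈ 2.8214 + 34.442*I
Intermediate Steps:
Q(Z) = 2*Z*(-8 + Z) (Q(Z) = (-8 + Z)*(2*Z) = 2*Z*(-8 + Z))
t = I*√191 (t = √(-191) = I*√191 ≈ 13.82*I)
-476/t + 474/Q(14) = -476*(-I*√191/191) + 474/((2*14*(-8 + 14))) = -(-476)*I*√191/191 + 474/((2*14*6)) = 476*I*√191/191 + 474/168 = 476*I*√191/191 + 474*(1/168) = 476*I*√191/191 + 79/28 = 79/28 + 476*I*√191/191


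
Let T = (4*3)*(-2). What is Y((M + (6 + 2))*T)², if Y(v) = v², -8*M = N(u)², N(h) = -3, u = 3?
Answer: 741200625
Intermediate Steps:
M = -9/8 (M = -⅛*(-3)² = -⅛*9 = -9/8 ≈ -1.1250)
T = -24 (T = 12*(-2) = -24)
Y((M + (6 + 2))*T)² = (((-9/8 + (6 + 2))*(-24))²)² = (((-9/8 + 8)*(-24))²)² = (((55/8)*(-24))²)² = ((-165)²)² = 27225² = 741200625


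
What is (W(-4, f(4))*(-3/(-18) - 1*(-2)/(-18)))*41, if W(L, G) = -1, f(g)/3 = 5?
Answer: -41/18 ≈ -2.2778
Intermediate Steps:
f(g) = 15 (f(g) = 3*5 = 15)
(W(-4, f(4))*(-3/(-18) - 1*(-2)/(-18)))*41 = -(-3/(-18) - 1*(-2)/(-18))*41 = -(-3*(-1/18) + 2*(-1/18))*41 = -(1/6 - 1/9)*41 = -1*1/18*41 = -1/18*41 = -41/18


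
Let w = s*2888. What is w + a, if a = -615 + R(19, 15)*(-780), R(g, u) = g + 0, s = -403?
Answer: -1179299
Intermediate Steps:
R(g, u) = g
a = -15435 (a = -615 + 19*(-780) = -615 - 14820 = -15435)
w = -1163864 (w = -403*2888 = -1163864)
w + a = -1163864 - 15435 = -1179299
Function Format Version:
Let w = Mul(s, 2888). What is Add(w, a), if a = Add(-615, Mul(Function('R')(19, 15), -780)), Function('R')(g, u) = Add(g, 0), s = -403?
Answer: -1179299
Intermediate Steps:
Function('R')(g, u) = g
a = -15435 (a = Add(-615, Mul(19, -780)) = Add(-615, -14820) = -15435)
w = -1163864 (w = Mul(-403, 2888) = -1163864)
Add(w, a) = Add(-1163864, -15435) = -1179299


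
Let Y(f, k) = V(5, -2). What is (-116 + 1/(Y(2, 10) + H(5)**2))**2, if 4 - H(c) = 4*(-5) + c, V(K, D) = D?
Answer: 1734139449/128881 ≈ 13455.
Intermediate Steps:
H(c) = 24 - c (H(c) = 4 - (4*(-5) + c) = 4 - (-20 + c) = 4 + (20 - c) = 24 - c)
Y(f, k) = -2
(-116 + 1/(Y(2, 10) + H(5)**2))**2 = (-116 + 1/(-2 + (24 - 1*5)**2))**2 = (-116 + 1/(-2 + (24 - 5)**2))**2 = (-116 + 1/(-2 + 19**2))**2 = (-116 + 1/(-2 + 361))**2 = (-116 + 1/359)**2 = (-41643/359)**2 = 1734139449/128881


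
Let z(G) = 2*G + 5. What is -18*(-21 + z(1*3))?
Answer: 180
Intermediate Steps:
z(G) = 5 + 2*G
-18*(-21 + z(1*3)) = -18*(-21 + (5 + 2*(1*3))) = -18*(-21 + (5 + 2*3)) = -18*(-21 + (5 + 6)) = -18*(-21 + 11) = -18*(-10) = 180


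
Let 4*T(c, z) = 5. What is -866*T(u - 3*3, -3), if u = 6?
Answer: -2165/2 ≈ -1082.5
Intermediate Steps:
T(c, z) = 5/4 (T(c, z) = (¼)*5 = 5/4)
-866*T(u - 3*3, -3) = -866*5/4 = -2165/2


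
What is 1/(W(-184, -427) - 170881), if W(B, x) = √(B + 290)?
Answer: -170881/29200316055 - √106/29200316055 ≈ -5.8524e-6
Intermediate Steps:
W(B, x) = √(290 + B)
1/(W(-184, -427) - 170881) = 1/(√(290 - 184) - 170881) = 1/(√106 - 170881) = 1/(-170881 + √106)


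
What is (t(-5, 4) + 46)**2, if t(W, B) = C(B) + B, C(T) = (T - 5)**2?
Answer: 2601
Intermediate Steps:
C(T) = (-5 + T)**2
t(W, B) = B + (-5 + B)**2 (t(W, B) = (-5 + B)**2 + B = B + (-5 + B)**2)
(t(-5, 4) + 46)**2 = ((4 + (-5 + 4)**2) + 46)**2 = ((4 + (-1)**2) + 46)**2 = ((4 + 1) + 46)**2 = (5 + 46)**2 = 51**2 = 2601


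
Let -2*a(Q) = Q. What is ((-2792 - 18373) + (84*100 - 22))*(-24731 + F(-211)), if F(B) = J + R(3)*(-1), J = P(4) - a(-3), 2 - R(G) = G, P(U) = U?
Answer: 632381085/2 ≈ 3.1619e+8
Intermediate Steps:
a(Q) = -Q/2
R(G) = 2 - G
J = 5/2 (J = 4 - (-1)*(-3)/2 = 4 - 1*3/2 = 4 - 3/2 = 5/2 ≈ 2.5000)
F(B) = 7/2 (F(B) = 5/2 + (2 - 1*3)*(-1) = 5/2 + (2 - 3)*(-1) = 5/2 - 1*(-1) = 5/2 + 1 = 7/2)
((-2792 - 18373) + (84*100 - 22))*(-24731 + F(-211)) = ((-2792 - 18373) + (84*100 - 22))*(-24731 + 7/2) = (-21165 + (8400 - 22))*(-49455/2) = (-21165 + 8378)*(-49455/2) = -12787*(-49455/2) = 632381085/2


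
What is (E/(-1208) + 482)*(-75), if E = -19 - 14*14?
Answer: -43685325/1208 ≈ -36163.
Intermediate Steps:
E = -215 (E = -19 - 196 = -215)
(E/(-1208) + 482)*(-75) = (-215/(-1208) + 482)*(-75) = (-215*(-1/1208) + 482)*(-75) = (215/1208 + 482)*(-75) = (582471/1208)*(-75) = -43685325/1208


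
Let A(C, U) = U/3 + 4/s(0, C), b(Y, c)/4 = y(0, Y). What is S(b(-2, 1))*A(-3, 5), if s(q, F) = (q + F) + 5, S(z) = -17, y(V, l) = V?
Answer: -187/3 ≈ -62.333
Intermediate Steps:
b(Y, c) = 0 (b(Y, c) = 4*0 = 0)
s(q, F) = 5 + F + q (s(q, F) = (F + q) + 5 = 5 + F + q)
A(C, U) = 4/(5 + C) + U/3 (A(C, U) = U/3 + 4/(5 + C + 0) = U*(1/3) + 4/(5 + C) = U/3 + 4/(5 + C) = 4/(5 + C) + U/3)
S(b(-2, 1))*A(-3, 5) = -17*(12 + 5*(5 - 3))/(3*(5 - 3)) = -17*(12 + 5*2)/(3*2) = -17*(12 + 10)/(3*2) = -17*22/(3*2) = -17*11/3 = -187/3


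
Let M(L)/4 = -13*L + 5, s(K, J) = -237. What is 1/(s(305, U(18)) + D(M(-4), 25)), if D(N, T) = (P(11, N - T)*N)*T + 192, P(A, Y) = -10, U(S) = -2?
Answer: -1/57045 ≈ -1.7530e-5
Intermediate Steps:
M(L) = 20 - 52*L (M(L) = 4*(-13*L + 5) = 4*(5 - 13*L) = 20 - 52*L)
D(N, T) = 192 - 10*N*T (D(N, T) = (-10*N)*T + 192 = -10*N*T + 192 = 192 - 10*N*T)
1/(s(305, U(18)) + D(M(-4), 25)) = 1/(-237 + (192 - 10*(20 - 52*(-4))*25)) = 1/(-237 + (192 - 10*(20 + 208)*25)) = 1/(-237 + (192 - 10*228*25)) = 1/(-237 + (192 - 57000)) = 1/(-237 - 56808) = 1/(-57045) = -1/57045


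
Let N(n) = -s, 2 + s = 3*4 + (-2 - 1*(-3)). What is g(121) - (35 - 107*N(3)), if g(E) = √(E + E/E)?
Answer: -1212 + √122 ≈ -1201.0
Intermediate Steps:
s = 11 (s = -2 + (3*4 + (-2 - 1*(-3))) = -2 + (12 + (-2 + 3)) = -2 + (12 + 1) = -2 + 13 = 11)
g(E) = √(1 + E) (g(E) = √(E + 1) = √(1 + E))
N(n) = -11 (N(n) = -1*11 = -11)
g(121) - (35 - 107*N(3)) = √(1 + 121) - (35 - 107*(-11)) = √122 - (35 + 1177) = √122 - 1*1212 = √122 - 1212 = -1212 + √122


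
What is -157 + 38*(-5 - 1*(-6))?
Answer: -119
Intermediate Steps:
-157 + 38*(-5 - 1*(-6)) = -157 + 38*(-5 + 6) = -157 + 38*1 = -157 + 38 = -119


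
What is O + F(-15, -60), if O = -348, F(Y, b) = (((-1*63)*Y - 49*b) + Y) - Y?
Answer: 3537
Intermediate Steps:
F(Y, b) = -63*Y - 49*b (F(Y, b) = ((-63*Y - 49*b) + Y) - Y = (-62*Y - 49*b) - Y = -63*Y - 49*b)
O + F(-15, -60) = -348 + (-63*(-15) - 49*(-60)) = -348 + (945 + 2940) = -348 + 3885 = 3537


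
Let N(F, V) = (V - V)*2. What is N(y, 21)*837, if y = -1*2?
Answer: 0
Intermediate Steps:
y = -2
N(F, V) = 0 (N(F, V) = 0*2 = 0)
N(y, 21)*837 = 0*837 = 0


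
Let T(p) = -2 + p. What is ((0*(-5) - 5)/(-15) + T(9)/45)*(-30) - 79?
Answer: -281/3 ≈ -93.667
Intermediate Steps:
((0*(-5) - 5)/(-15) + T(9)/45)*(-30) - 79 = ((0*(-5) - 5)/(-15) + (-2 + 9)/45)*(-30) - 79 = ((0 - 5)*(-1/15) + 7*(1/45))*(-30) - 79 = (-5*(-1/15) + 7/45)*(-30) - 79 = (1/3 + 7/45)*(-30) - 79 = (22/45)*(-30) - 79 = -44/3 - 79 = -281/3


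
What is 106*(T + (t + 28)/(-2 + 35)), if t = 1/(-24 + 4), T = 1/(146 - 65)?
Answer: 811589/8910 ≈ 91.087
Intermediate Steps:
T = 1/81 ≈ 0.012346
t = -1/20 (t = 1/(-20) = -1/20 ≈ -0.050000)
106*(T + (t + 28)/(-2 + 35)) = 106*(1/81 + (-1/20 + 28)/(-2 + 35)) = 106*(1/81 + (559/20)/33) = 106*(1/81 + (559/20)*(1/33)) = 106*(1/81 + 559/660) = 106*(15313/17820) = 811589/8910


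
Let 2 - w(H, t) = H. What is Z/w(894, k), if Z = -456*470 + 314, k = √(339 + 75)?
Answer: 107003/446 ≈ 239.92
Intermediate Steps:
k = 3*√46 (k = √414 = 3*√46 ≈ 20.347)
w(H, t) = 2 - H
Z = -214006 (Z = -214320 + 314 = -214006)
Z/w(894, k) = -214006/(2 - 1*894) = -214006/(2 - 894) = -214006/(-892) = -214006*(-1/892) = 107003/446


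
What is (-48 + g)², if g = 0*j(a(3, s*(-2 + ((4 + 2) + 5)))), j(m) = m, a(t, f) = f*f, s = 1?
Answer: 2304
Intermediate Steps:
a(t, f) = f²
g = 0 (g = 0*(1*(-2 + ((4 + 2) + 5)))² = 0*(1*(-2 + (6 + 5)))² = 0*(1*(-2 + 11))² = 0*(1*9)² = 0*9² = 0*81 = 0)
(-48 + g)² = (-48 + 0)² = (-48)² = 2304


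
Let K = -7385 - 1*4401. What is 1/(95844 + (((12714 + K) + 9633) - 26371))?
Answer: 1/80034 ≈ 1.2495e-5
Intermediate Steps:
K = -11786 (K = -7385 - 4401 = -11786)
1/(95844 + (((12714 + K) + 9633) - 26371)) = 1/(95844 + (((12714 - 11786) + 9633) - 26371)) = 1/(95844 + ((928 + 9633) - 26371)) = 1/(95844 + (10561 - 26371)) = 1/(95844 - 15810) = 1/80034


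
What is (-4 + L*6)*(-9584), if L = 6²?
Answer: -2031808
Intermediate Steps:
L = 36
(-4 + L*6)*(-9584) = (-4 + 36*6)*(-9584) = (-4 + 216)*(-9584) = 212*(-9584) = -2031808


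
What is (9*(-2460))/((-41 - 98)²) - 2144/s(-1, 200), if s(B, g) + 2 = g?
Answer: -22903972/1912779 ≈ -11.974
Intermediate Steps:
s(B, g) = -2 + g
(9*(-2460))/((-41 - 98)²) - 2144/s(-1, 200) = (9*(-2460))/((-41 - 98)²) - 2144/(-2 + 200) = -22140/((-139)²) - 2144/198 = -22140/19321 - 2144*1/198 = -22140*1/19321 - 1072/99 = -22140/19321 - 1072/99 = -22903972/1912779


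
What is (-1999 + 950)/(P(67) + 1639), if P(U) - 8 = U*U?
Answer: -1049/6136 ≈ -0.17096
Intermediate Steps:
P(U) = 8 + U**2 (P(U) = 8 + U*U = 8 + U**2)
(-1999 + 950)/(P(67) + 1639) = (-1999 + 950)/((8 + 67**2) + 1639) = -1049/((8 + 4489) + 1639) = -1049/(4497 + 1639) = -1049/6136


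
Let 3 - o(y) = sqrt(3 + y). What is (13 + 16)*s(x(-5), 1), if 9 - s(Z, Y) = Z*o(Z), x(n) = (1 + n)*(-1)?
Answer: -87 + 116*sqrt(7) ≈ 219.91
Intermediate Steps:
x(n) = -1 - n
o(y) = 3 - sqrt(3 + y)
s(Z, Y) = 9 - Z*(3 - sqrt(3 + Z))
(13 + 16)*s(x(-5), 1) = (13 + 16)*(9 + (-1 - 1*(-5))*(-3 + sqrt(3 + (-1 - 1*(-5))))) = 29*(9 + (-1 + 5)*(-3 + sqrt(3 + (-1 + 5)))) = 29*(9 + 4*(-3 + sqrt(3 + 4))) = 29*(9 + 4*(-3 + sqrt(7))) = 29*(9 + (-12 + 4*sqrt(7))) = 29*(-3 + 4*sqrt(7)) = -87 + 116*sqrt(7)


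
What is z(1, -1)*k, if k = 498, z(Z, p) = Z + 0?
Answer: 498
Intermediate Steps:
z(Z, p) = Z
z(1, -1)*k = 1*498 = 498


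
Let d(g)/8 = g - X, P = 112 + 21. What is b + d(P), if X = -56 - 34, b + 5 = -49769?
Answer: -47990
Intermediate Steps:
b = -49774 (b = -5 - 49769 = -49774)
X = -90
P = 133
d(g) = 720 + 8*g (d(g) = 8*(g - 1*(-90)) = 8*(g + 90) = 8*(90 + g) = 720 + 8*g)
b + d(P) = -49774 + (720 + 8*133) = -49774 + (720 + 1064) = -49774 + 1784 = -47990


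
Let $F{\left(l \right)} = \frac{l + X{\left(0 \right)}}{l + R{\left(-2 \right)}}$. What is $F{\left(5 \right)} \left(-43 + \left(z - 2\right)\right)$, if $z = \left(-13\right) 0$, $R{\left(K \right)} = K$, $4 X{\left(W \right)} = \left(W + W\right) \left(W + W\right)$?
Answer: $-75$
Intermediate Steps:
$X{\left(W \right)} = W^{2}$ ($X{\left(W \right)} = \frac{\left(W + W\right) \left(W + W\right)}{4} = \frac{2 W 2 W}{4} = \frac{4 W^{2}}{4} = W^{2}$)
$F{\left(l \right)} = \frac{l}{-2 + l}$ ($F{\left(l \right)} = \frac{l + 0^{2}}{l - 2} = \frac{l + 0}{-2 + l} = \frac{l}{-2 + l}$)
$z = 0$
$F{\left(5 \right)} \left(-43 + \left(z - 2\right)\right) = \frac{5}{-2 + 5} \left(-43 + \left(0 - 2\right)\right) = \frac{5}{3} \left(-43 - 2\right) = 5 \cdot \frac{1}{3} \left(-45\right) = \frac{5}{3} \left(-45\right) = -75$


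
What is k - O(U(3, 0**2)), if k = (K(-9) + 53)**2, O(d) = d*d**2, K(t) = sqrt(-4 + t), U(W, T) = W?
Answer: 2769 + 106*I*sqrt(13) ≈ 2769.0 + 382.19*I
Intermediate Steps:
O(d) = d**3
k = (53 + I*sqrt(13))**2 (k = (sqrt(-4 - 9) + 53)**2 = (sqrt(-13) + 53)**2 = (I*sqrt(13) + 53)**2 = (53 + I*sqrt(13))**2 ≈ 2796.0 + 382.19*I)
k - O(U(3, 0**2)) = (53 + I*sqrt(13))**2 - 1*3**3 = (53 + I*sqrt(13))**2 - 1*27 = (53 + I*sqrt(13))**2 - 27 = -27 + (53 + I*sqrt(13))**2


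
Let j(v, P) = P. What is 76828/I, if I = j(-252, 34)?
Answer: 38414/17 ≈ 2259.6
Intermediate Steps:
I = 34
76828/I = 76828/34 = 76828*(1/34) = 38414/17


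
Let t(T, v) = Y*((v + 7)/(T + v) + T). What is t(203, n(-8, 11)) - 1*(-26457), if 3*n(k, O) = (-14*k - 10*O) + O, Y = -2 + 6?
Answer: 8480727/311 ≈ 27269.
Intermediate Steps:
Y = 4
n(k, O) = -3*O - 14*k/3 (n(k, O) = ((-14*k - 10*O) + O)/3 = (-14*k - 9*O)/3 = -3*O - 14*k/3)
t(T, v) = 4*T + 4*(7 + v)/(T + v) (t(T, v) = 4*((v + 7)/(T + v) + T) = 4*((7 + v)/(T + v) + T) = 4*(T + (7 + v)/(T + v)) = 4*T + 4*(7 + v)/(T + v))
t(203, n(-8, 11)) - 1*(-26457) = 4*(7 + (-3*11 - 14/3*(-8)) + 203**2 + 203*(-3*11 - 14/3*(-8)))/(203 + (-3*11 - 14/3*(-8))) - 1*(-26457) = 4*(7 + (-33 + 112/3) + 41209 + 203*(-33 + 112/3))/(203 + (-33 + 112/3)) + 26457 = 4*(7 + 13/3 + 41209 + 203*(13/3))/(203 + 13/3) + 26457 = 4*(7 + 13/3 + 41209 + 2639/3)/(622/3) + 26457 = 4*(3/622)*42100 + 26457 = 252600/311 + 26457 = 8480727/311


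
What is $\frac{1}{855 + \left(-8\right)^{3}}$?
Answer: $\frac{1}{343} \approx 0.0029155$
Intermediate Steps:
$\frac{1}{855 + \left(-8\right)^{3}} = \frac{1}{855 - 512} = \frac{1}{343}$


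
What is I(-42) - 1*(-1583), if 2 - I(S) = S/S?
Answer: 1584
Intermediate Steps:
I(S) = 1 (I(S) = 2 - S/S = 2 - 1*1 = 2 - 1 = 1)
I(-42) - 1*(-1583) = 1 - 1*(-1583) = 1 + 1583 = 1584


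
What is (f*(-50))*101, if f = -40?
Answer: 202000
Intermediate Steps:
(f*(-50))*101 = -40*(-50)*101 = 2000*101 = 202000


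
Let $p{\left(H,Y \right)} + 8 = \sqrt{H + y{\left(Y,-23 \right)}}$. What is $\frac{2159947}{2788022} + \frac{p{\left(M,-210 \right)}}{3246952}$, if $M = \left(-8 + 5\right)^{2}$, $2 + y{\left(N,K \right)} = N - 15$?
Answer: $\frac{876652740921}{1131571701118} + \frac{i \sqrt{218}}{3246952} \approx 0.77472 + 4.5473 \cdot 10^{-6} i$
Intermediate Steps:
$y{\left(N,K \right)} = -17 + N$ ($y{\left(N,K \right)} = -2 + \left(N - 15\right) = -2 + \left(-15 + N\right) = -17 + N$)
$M = 9$ ($M = \left(-3\right)^{2} = 9$)
$p{\left(H,Y \right)} = -8 + \sqrt{-17 + H + Y}$ ($p{\left(H,Y \right)} = -8 + \sqrt{H + \left(-17 + Y\right)} = -8 + \sqrt{-17 + H + Y}$)
$\frac{2159947}{2788022} + \frac{p{\left(M,-210 \right)}}{3246952} = \frac{2159947}{2788022} + \frac{-8 + \sqrt{-17 + 9 - 210}}{3246952} = 2159947 \cdot \frac{1}{2788022} + \left(-8 + \sqrt{-218}\right) \frac{1}{3246952} = \frac{2159947}{2788022} + \left(-8 + i \sqrt{218}\right) \frac{1}{3246952} = \frac{2159947}{2788022} - \left(\frac{1}{405869} - \frac{i \sqrt{218}}{3246952}\right) = \frac{876652740921}{1131571701118} + \frac{i \sqrt{218}}{3246952}$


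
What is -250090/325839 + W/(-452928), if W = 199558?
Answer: -29716090447/24596934432 ≈ -1.2081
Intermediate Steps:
-250090/325839 + W/(-452928) = -250090/325839 + 199558/(-452928) = -250090*1/325839 + 199558*(-1/452928) = -250090/325839 - 99779/226464 = -29716090447/24596934432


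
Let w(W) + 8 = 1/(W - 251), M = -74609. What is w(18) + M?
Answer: -17385762/233 ≈ -74617.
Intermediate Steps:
w(W) = -8 + 1/(-251 + W) (w(W) = -8 + 1/(W - 251) = -8 + 1/(-251 + W))
w(18) + M = (2009 - 8*18)/(-251 + 18) - 74609 = (2009 - 144)/(-233) - 74609 = -1/233*1865 - 74609 = -1865/233 - 74609 = -17385762/233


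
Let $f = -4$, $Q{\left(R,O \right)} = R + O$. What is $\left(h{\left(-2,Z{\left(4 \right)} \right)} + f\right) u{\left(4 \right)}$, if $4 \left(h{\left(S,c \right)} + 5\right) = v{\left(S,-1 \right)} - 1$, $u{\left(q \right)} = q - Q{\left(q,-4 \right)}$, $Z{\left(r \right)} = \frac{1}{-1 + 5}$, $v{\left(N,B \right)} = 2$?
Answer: $-35$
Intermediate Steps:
$Q{\left(R,O \right)} = O + R$
$Z{\left(r \right)} = \frac{1}{4}$
$u{\left(q \right)} = 4$ ($u{\left(q \right)} = q - \left(-4 + q\right) = 4$)
$h{\left(S,c \right)} = - \frac{19}{4}$ ($h{\left(S,c \right)} = -5 + \frac{2 - 1}{4} = -5 + \frac{1}{4} \cdot 1 = -5 + \frac{1}{4} = - \frac{19}{4}$)
$\left(h{\left(-2,Z{\left(4 \right)} \right)} + f\right) u{\left(4 \right)} = \left(- \frac{19}{4} - 4\right) 4 = \left(- \frac{35}{4}\right) 4 = -35$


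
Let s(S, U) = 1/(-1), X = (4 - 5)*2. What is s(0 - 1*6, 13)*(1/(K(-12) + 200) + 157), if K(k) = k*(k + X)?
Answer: -57777/368 ≈ -157.00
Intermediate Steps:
X = -2 (X = -1*2 = -2)
s(S, U) = -1
K(k) = k*(-2 + k) (K(k) = k*(k - 2) = k*(-2 + k))
s(0 - 1*6, 13)*(1/(K(-12) + 200) + 157) = -(1/(-12*(-2 - 12) + 200) + 157) = -(1/(-12*(-14) + 200) + 157) = -(1/(168 + 200) + 157) = -(1/368 + 157) = -1*57777/368 = -57777/368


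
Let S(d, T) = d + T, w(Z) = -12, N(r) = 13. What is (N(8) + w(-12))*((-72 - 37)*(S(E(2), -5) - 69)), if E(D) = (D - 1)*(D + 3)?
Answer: 7521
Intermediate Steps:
E(D) = (-1 + D)*(3 + D)
S(d, T) = T + d
(N(8) + w(-12))*((-72 - 37)*(S(E(2), -5) - 69)) = (13 - 12)*((-72 - 37)*((-5 + (-3 + 2² + 2*2)) - 69)) = 1*(-109*((-5 + (-3 + 4 + 4)) - 69)) = 1*(-109*((-5 + 5) - 69)) = 1*(-109*(0 - 69)) = 1*(-109*(-69)) = 1*7521 = 7521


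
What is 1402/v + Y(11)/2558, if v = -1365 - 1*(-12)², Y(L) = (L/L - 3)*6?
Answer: -1802212/1930011 ≈ -0.93378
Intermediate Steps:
Y(L) = -12 (Y(L) = (1 - 3)*6 = -2*6 = -12)
v = -1509 (v = -1365 - 1*144 = -1365 - 144 = -1509)
1402/v + Y(11)/2558 = 1402/(-1509) - 12/2558 = 1402*(-1/1509) - 12*1/2558 = -1402/1509 - 6/1279 = -1802212/1930011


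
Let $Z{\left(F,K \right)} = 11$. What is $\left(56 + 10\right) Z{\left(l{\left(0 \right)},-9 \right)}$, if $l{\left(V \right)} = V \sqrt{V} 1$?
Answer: $726$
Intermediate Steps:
$l{\left(V \right)} = V^{\frac{3}{2}}$ ($l{\left(V \right)} = V^{\frac{3}{2}} \cdot 1 = V^{\frac{3}{2}}$)
$\left(56 + 10\right) Z{\left(l{\left(0 \right)},-9 \right)} = \left(56 + 10\right) 11 = 66 \cdot 11 = 726$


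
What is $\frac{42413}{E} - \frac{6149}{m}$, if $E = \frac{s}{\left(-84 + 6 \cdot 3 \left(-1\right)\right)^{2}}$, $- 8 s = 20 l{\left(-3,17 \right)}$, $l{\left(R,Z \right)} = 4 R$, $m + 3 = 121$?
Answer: $\frac{8678178011}{590} \approx 1.4709 \cdot 10^{7}$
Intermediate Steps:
$m = 118$ ($m = -3 + 121 = 118$)
$s = 30$ ($s = - \frac{20 \cdot 4 \left(-3\right)}{8} = - \frac{20 \left(-12\right)}{8} = \left(- \frac{1}{8}\right) \left(-240\right) = 30$)
$E = \frac{5}{1734}$ ($E = \frac{30}{\left(-84 + 6 \cdot 3 \left(-1\right)\right)^{2}} = \frac{30}{\left(-84 + 18 \left(-1\right)\right)^{2}} = \frac{30}{\left(-84 - 18\right)^{2}} = \frac{30}{\left(-102\right)^{2}} = \frac{30}{10404} = 30 \cdot \frac{1}{10404} = \frac{5}{1734} \approx 0.0028835$)
$\frac{42413}{E} - \frac{6149}{m} = \frac{42413}{\frac{5}{1734}} - \frac{6149}{118} = 42413 \cdot \frac{1734}{5} - \frac{6149}{118} = \frac{73544142}{5} - \frac{6149}{118} = \frac{8678178011}{590}$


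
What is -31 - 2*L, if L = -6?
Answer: -19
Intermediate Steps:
-31 - 2*L = -31 - 2*(-6) = -31 + 12 = -19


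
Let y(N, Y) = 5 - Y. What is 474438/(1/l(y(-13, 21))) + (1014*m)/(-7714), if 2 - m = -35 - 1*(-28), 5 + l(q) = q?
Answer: -38428059249/3857 ≈ -9.9632e+6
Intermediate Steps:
l(q) = -5 + q
m = 9 (m = 2 - (-35 - 1*(-28)) = 2 - (-35 + 28) = 2 - 1*(-7) = 2 + 7 = 9)
474438/(1/l(y(-13, 21))) + (1014*m)/(-7714) = 474438/(1/(-5 + (5 - 1*21))) + (1014*9)/(-7714) = 474438/(1/(-5 + (5 - 21))) + 9126*(-1/7714) = 474438/(1/(-5 - 16)) - 4563/3857 = 474438/(1/(-21)) - 4563/3857 = 474438/(-1/21) - 4563/3857 = 474438*(-21) - 4563/3857 = -9963198 - 4563/3857 = -38428059249/3857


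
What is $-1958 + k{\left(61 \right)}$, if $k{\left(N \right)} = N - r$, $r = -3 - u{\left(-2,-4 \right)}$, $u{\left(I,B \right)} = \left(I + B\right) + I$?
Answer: $-1902$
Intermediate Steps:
$u{\left(I,B \right)} = B + 2 I$ ($u{\left(I,B \right)} = \left(B + I\right) + I = B + 2 I$)
$r = 5$ ($r = -3 - \left(-4 + 2 \left(-2\right)\right) = -3 - \left(-4 - 4\right) = -3 - -8 = -3 + 8 = 5$)
$k{\left(N \right)} = -5 + N$ ($k{\left(N \right)} = N - 5 = -5 + N$)
$-1958 + k{\left(61 \right)} = -1958 + \left(-5 + 61\right) = -1958 + 56 = -1902$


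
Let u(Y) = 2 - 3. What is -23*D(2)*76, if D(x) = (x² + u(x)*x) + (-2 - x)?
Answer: 3496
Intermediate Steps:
u(Y) = -1
D(x) = -2 + x² - 2*x (D(x) = (x² - x) + (-2 - x) = -2 + x² - 2*x)
-23*D(2)*76 = -23*(-2 + 2² - 2*2)*76 = -23*(-2 + 4 - 4)*76 = -23*(-2)*76 = 46*76 = 3496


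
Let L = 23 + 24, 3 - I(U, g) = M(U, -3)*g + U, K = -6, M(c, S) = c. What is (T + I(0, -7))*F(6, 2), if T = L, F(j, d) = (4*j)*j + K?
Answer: 6900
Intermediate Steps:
F(j, d) = -6 + 4*j**2 (F(j, d) = (4*j)*j - 6 = 4*j**2 - 6 = -6 + 4*j**2)
I(U, g) = 3 - U - U*g (I(U, g) = 3 - (U*g + U) = 3 - (U + U*g) = 3 + (-U - U*g) = 3 - U - U*g)
L = 47
T = 47
(T + I(0, -7))*F(6, 2) = (47 + (3 - 1*0 - 1*0*(-7)))*(-6 + 4*6**2) = (47 + (3 + 0 + 0))*(-6 + 4*36) = (47 + 3)*(-6 + 144) = 50*138 = 6900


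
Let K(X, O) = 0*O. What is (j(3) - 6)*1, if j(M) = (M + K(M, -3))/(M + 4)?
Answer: -39/7 ≈ -5.5714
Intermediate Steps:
K(X, O) = 0
j(M) = M/(4 + M) (j(M) = (M + 0)/(M + 4) = M/(4 + M))
(j(3) - 6)*1 = (3/(4 + 3) - 6)*1 = (3/7 - 6)*1 = -39/7*1 = -39/7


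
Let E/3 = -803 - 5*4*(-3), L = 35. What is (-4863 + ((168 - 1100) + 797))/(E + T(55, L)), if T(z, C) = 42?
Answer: 1666/729 ≈ 2.2853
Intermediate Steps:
E = -2229 (E = 3*(-803 - 5*4*(-3)) = 3*(-803 - 20*(-3)) = 3*(-803 - 1*(-60)) = 3*(-803 + 60) = 3*(-743) = -2229)
(-4863 + ((168 - 1100) + 797))/(E + T(55, L)) = (-4863 + ((168 - 1100) + 797))/(-2229 + 42) = (-4863 + (-932 + 797))/(-2187) = (-4863 - 135)*(-1/2187) = -4998*(-1/2187) = 1666/729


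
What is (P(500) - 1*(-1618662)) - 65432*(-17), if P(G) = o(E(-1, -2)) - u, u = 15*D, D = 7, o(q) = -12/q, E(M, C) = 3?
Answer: 2730897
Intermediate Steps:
u = 105 (u = 15*7 = 105)
P(G) = -109 (P(G) = -12/3 - 1*105 = -12*⅓ - 105 = -4 - 105 = -109)
(P(500) - 1*(-1618662)) - 65432*(-17) = (-109 - 1*(-1618662)) - 65432*(-17) = (-109 + 1618662) - 1*(-1112344) = 1618553 + 1112344 = 2730897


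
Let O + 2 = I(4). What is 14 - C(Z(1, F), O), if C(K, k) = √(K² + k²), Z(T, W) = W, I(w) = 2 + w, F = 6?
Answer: 14 - 2*√13 ≈ 6.7889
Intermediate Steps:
O = 4 (O = -2 + (2 + 4) = -2 + 6 = 4)
14 - C(Z(1, F), O) = 14 - √(6² + 4²) = 14 - √(36 + 16) = 14 - √52 = 14 - 2*√13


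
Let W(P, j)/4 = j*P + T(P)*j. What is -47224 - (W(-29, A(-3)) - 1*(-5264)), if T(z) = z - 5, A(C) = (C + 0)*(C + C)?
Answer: -47952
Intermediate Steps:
A(C) = 2*C² (A(C) = C*(2*C) = 2*C²)
T(z) = -5 + z
W(P, j) = 4*P*j + 4*j*(-5 + P) (W(P, j) = 4*(j*P + (-5 + P)*j) = 4*(P*j + j*(-5 + P)) = 4*P*j + 4*j*(-5 + P))
-47224 - (W(-29, A(-3)) - 1*(-5264)) = -47224 - (4*(2*(-3)²)*(-5 + 2*(-29)) - 1*(-5264)) = -47224 - (4*(2*9)*(-5 - 58) + 5264) = -47224 - (4*18*(-63) + 5264) = -47224 - (-4536 + 5264) = -47224 - 1*728 = -47224 - 728 = -47952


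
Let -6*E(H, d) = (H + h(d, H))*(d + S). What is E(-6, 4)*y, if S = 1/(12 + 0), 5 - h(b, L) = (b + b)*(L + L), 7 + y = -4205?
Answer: 544635/2 ≈ 2.7232e+5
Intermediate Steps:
y = -4212 (y = -7 - 4205 = -4212)
h(b, L) = 5 - 4*L*b (h(b, L) = 5 - (b + b)*(L + L) = 5 - 2*b*2*L = 5 - 4*L*b)
S = 1/12 ≈ 0.083333
E(H, d) = -(1/12 + d)*(5 + H - 4*H*d)/6 (E(H, d) = -(H + (5 - 4*H*d))*(d + 1/12)/6 = -(5 + H - 4*H*d)*(1/12 + d)/6 = -(1/12 + d)*(5 + H - 4*H*d)/6)
E(-6, 4)*y = (-5/72 - 1/72*(-6) - 1/9*(-6)*4 + (1/6)*4*(-5 + 4*(-6)*4))*(-4212) = (-5/72 + 1/12 + 8/3 + (1/6)*4*(-5 - 96))*(-4212) = (-5/72 + 1/12 + 8/3 + (1/6)*4*(-101))*(-4212) = (-5/72 + 1/12 + 8/3 - 202/3)*(-4212) = -4655/72*(-4212) = 544635/2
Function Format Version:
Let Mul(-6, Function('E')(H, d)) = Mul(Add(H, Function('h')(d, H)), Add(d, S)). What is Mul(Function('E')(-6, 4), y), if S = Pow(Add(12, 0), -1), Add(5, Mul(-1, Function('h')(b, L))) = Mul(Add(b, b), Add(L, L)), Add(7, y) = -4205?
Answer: Rational(544635, 2) ≈ 2.7232e+5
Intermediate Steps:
y = -4212 (y = Add(-7, -4205) = -4212)
Function('h')(b, L) = Add(5, Mul(-4, L, b)) (Function('h')(b, L) = Add(5, Mul(-1, Mul(Add(b, b), Add(L, L)))) = Add(5, Mul(-1, Mul(Mul(2, b), Mul(2, L)))) = Add(5, Mul(-1, Mul(4, L, b))) = Add(5, Mul(-4, L, b)))
S = Rational(1, 12) (S = Pow(12, -1) = Rational(1, 12) ≈ 0.083333)
Function('E')(H, d) = Mul(Rational(-1, 6), Add(Rational(1, 12), d), Add(5, H, Mul(-4, H, d))) (Function('E')(H, d) = Mul(Rational(-1, 6), Mul(Add(H, Add(5, Mul(-4, H, d))), Add(d, Rational(1, 12)))) = Mul(Rational(-1, 6), Mul(Add(5, H, Mul(-4, H, d)), Add(Rational(1, 12), d))) = Mul(Rational(-1, 6), Mul(Add(Rational(1, 12), d), Add(5, H, Mul(-4, H, d)))) = Mul(Rational(-1, 6), Add(Rational(1, 12), d), Add(5, H, Mul(-4, H, d))))
Mul(Function('E')(-6, 4), y) = Mul(Add(Rational(-5, 72), Mul(Rational(-1, 72), -6), Mul(Rational(-1, 9), -6, 4), Mul(Rational(1, 6), 4, Add(-5, Mul(4, -6, 4)))), -4212) = Mul(Add(Rational(-5, 72), Rational(1, 12), Rational(8, 3), Mul(Rational(1, 6), 4, Add(-5, -96))), -4212) = Mul(Add(Rational(-5, 72), Rational(1, 12), Rational(8, 3), Mul(Rational(1, 6), 4, -101)), -4212) = Mul(Add(Rational(-5, 72), Rational(1, 12), Rational(8, 3), Rational(-202, 3)), -4212) = Mul(Rational(-4655, 72), -4212) = Rational(544635, 2)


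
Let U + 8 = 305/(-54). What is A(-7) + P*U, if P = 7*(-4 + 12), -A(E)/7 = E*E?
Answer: -29897/27 ≈ -1107.3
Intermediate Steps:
A(E) = -7*E**2 (A(E) = -7*E*E = -7*E**2)
U = -737/54 (U = -8 + 305/(-54) = -8 + 305*(-1/54) = -8 - 305/54 = -737/54 ≈ -13.648)
P = 56 (P = 7*8 = 56)
A(-7) + P*U = -7*(-7)**2 + 56*(-737/54) = -7*49 - 20636/27 = -343 - 20636/27 = -29897/27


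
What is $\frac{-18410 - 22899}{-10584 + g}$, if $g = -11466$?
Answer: $\frac{41309}{22050} \approx 1.8734$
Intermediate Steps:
$\frac{-18410 - 22899}{-10584 + g} = \frac{-18410 - 22899}{-10584 - 11466} = - \frac{41309}{-22050} = \left(-41309\right) \left(- \frac{1}{22050}\right) = \frac{41309}{22050}$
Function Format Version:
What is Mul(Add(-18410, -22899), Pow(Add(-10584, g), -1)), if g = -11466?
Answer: Rational(41309, 22050) ≈ 1.8734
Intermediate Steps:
Mul(Add(-18410, -22899), Pow(Add(-10584, g), -1)) = Mul(Add(-18410, -22899), Pow(Add(-10584, -11466), -1)) = Mul(-41309, Pow(-22050, -1)) = Mul(-41309, Rational(-1, 22050)) = Rational(41309, 22050)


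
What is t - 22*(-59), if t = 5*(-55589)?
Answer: -276647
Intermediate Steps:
t = -277945
t - 22*(-59) = -277945 - 22*(-59) = -277945 - 1*(-1298) = -277945 + 1298 = -276647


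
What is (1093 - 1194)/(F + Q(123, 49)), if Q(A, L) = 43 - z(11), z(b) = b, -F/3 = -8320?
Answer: -101/24992 ≈ -0.0040413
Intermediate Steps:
F = 24960 (F = -3*(-8320) = 24960)
Q(A, L) = 32 (Q(A, L) = 43 - 1*11 = 43 - 11 = 32)
(1093 - 1194)/(F + Q(123, 49)) = (1093 - 1194)/(24960 + 32) = -101/24992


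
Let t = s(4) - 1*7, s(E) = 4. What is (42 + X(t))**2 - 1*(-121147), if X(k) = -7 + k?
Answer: 122171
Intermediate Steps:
t = -3 (t = 4 - 1*7 = 4 - 7 = -3)
(42 + X(t))**2 - 1*(-121147) = (42 + (-7 - 3))**2 - 1*(-121147) = (42 - 10)**2 + 121147 = 32**2 + 121147 = 1024 + 121147 = 122171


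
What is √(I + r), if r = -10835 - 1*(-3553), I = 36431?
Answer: √29149 ≈ 170.73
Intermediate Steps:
r = -7282 (r = -10835 + 3553 = -7282)
√(I + r) = √(36431 - 7282) = √29149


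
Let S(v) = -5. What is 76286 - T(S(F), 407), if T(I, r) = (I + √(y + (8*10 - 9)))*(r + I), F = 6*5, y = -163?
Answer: 78296 - 804*I*√23 ≈ 78296.0 - 3855.8*I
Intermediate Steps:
F = 30
T(I, r) = (I + r)*(I + 2*I*√23) (T(I, r) = (I + √(-163 + (8*10 - 9)))*(r + I) = (I + √(-163 + (80 - 9)))*(I + r) = (I + √(-163 + 71))*(I + r) = (I + √(-92))*(I + r) = (I + 2*I*√23)*(I + r) = (I + r)*(I + 2*I*√23))
76286 - T(S(F), 407) = 76286 - ((-5)² - 5*407 + 2*I*(-5)*√23 + 2*I*407*√23) = 76286 - (25 - 2035 - 10*I*√23 + 814*I*√23) = 76286 - (-2010 + 804*I*√23) = 76286 + (2010 - 804*I*√23) = 78296 - 804*I*√23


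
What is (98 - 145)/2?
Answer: -47/2 ≈ -23.500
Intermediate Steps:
(98 - 145)/2 = -47*1/2 = -47/2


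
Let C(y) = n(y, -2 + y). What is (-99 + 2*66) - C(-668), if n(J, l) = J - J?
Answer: 33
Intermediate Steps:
n(J, l) = 0
C(y) = 0
(-99 + 2*66) - C(-668) = (-99 + 2*66) - 1*0 = (-99 + 132) + 0 = 33 + 0 = 33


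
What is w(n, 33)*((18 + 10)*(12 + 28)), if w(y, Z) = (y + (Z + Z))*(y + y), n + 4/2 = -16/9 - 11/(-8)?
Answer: -27725845/81 ≈ -3.4229e+5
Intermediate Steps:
n = -173/72 (n = -2 + (-16/9 - 11/(-8)) = -2 + (-16*1/9 - 11*(-1/8)) = -2 + (-16/9 + 11/8) = -2 - 29/72 = -173/72 ≈ -2.4028)
w(y, Z) = 2*y*(y + 2*Z) (w(y, Z) = (y + 2*Z)*(2*y) = 2*y*(y + 2*Z))
w(n, 33)*((18 + 10)*(12 + 28)) = (2*(-173/72)*(-173/72 + 2*33))*((18 + 10)*(12 + 28)) = (2*(-173/72)*(-173/72 + 66))*(28*40) = (2*(-173/72)*(4579/72))*1120 = -792167/2592*1120 = -27725845/81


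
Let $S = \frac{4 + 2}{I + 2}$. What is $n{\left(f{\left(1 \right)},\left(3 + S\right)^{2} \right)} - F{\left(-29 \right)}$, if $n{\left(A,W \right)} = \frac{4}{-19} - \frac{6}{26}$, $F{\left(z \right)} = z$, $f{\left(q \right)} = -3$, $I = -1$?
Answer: $\frac{7054}{247} \approx 28.559$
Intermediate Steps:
$S = 6$ ($S = \frac{4 + 2}{-1 + 2} = \frac{6}{1} = 6 \cdot 1 = 6$)
$n{\left(A,W \right)} = - \frac{109}{247}$ ($n{\left(A,W \right)} = 4 \left(- \frac{1}{19}\right) - \frac{3}{13} = - \frac{4}{19} - \frac{3}{13} = - \frac{109}{247}$)
$n{\left(f{\left(1 \right)},\left(3 + S\right)^{2} \right)} - F{\left(-29 \right)} = - \frac{109}{247} - -29 = - \frac{109}{247} + 29 = \frac{7054}{247}$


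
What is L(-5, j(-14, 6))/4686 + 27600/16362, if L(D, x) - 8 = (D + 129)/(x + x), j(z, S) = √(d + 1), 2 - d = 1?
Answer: 3596236/2129787 + 31*√2/4686 ≈ 1.6979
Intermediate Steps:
d = 1 (d = 2 - 1*1 = 2 - 1 = 1)
j(z, S) = √2 (j(z, S) = √(1 + 1) = √2)
L(D, x) = 8 + (129 + D)/(2*x) (L(D, x) = 8 + (D + 129)/(x + x) = 8 + (129 + D)/((2*x)) = 8 + (129 + D)*(1/(2*x)) = 8 + (129 + D)/(2*x))
L(-5, j(-14, 6))/4686 + 27600/16362 = ((129 - 5 + 16*√2)/(2*(√2)))/4686 + 27600/16362 = ((√2/2)*(124 + 16*√2)/2)*(1/4686) + 27600*(1/16362) = (√2*(124 + 16*√2)/4)*(1/4686) + 4600/2727 = √2*(124 + 16*√2)/18744 + 4600/2727 = 4600/2727 + √2*(124 + 16*√2)/18744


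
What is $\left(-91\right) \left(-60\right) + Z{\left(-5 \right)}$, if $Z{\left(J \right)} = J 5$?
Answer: $5435$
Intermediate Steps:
$Z{\left(J \right)} = 5 J$
$\left(-91\right) \left(-60\right) + Z{\left(-5 \right)} = \left(-91\right) \left(-60\right) + 5 \left(-5\right) = 5460 - 25 = 5435$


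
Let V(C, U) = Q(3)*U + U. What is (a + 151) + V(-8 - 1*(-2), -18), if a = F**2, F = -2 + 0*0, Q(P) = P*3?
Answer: -25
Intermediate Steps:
Q(P) = 3*P
V(C, U) = 10*U (V(C, U) = (3*3)*U + U = 9*U + U = 10*U)
F = -2 (F = -2 + 0 = -2)
a = 4 (a = (-2)**2 = 4)
(a + 151) + V(-8 - 1*(-2), -18) = (4 + 151) + 10*(-18) = 155 - 180 = -25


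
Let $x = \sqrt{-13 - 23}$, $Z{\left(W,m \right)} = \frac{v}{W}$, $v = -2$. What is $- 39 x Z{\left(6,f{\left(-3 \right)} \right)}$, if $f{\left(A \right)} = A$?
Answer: $78 i \approx 78.0 i$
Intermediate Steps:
$Z{\left(W,m \right)} = - \frac{2}{W}$
$x = 6 i$ ($x = \sqrt{-36} = 6 i \approx 6.0 i$)
$- 39 x Z{\left(6,f{\left(-3 \right)} \right)} = - 39 \cdot 6 i \left(- \frac{2}{6}\right) = - 234 i \left(\left(-2\right) \frac{1}{6}\right) = - 234 i \left(- \frac{1}{3}\right) = 78 i$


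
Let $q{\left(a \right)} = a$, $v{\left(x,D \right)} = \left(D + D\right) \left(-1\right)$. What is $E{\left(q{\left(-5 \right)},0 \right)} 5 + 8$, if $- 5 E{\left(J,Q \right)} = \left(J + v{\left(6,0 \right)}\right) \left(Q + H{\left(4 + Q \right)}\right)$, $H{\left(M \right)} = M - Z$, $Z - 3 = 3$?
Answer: $-2$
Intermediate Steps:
$Z = 6$ ($Z = 3 + 3 = 6$)
$v{\left(x,D \right)} = - 2 D$ ($v{\left(x,D \right)} = 2 D \left(-1\right) = - 2 D$)
$H{\left(M \right)} = -6 + M$ ($H{\left(M \right)} = M - 6 = -6 + M$)
$E{\left(J,Q \right)} = - \frac{J \left(-2 + 2 Q\right)}{5}$ ($E{\left(J,Q \right)} = - \frac{\left(J - 0\right) \left(Q + \left(-6 + \left(4 + Q\right)\right)\right)}{5} = - \frac{\left(J + 0\right) \left(Q + \left(-2 + Q\right)\right)}{5} = - \frac{J \left(-2 + 2 Q\right)}{5}$)
$E{\left(q{\left(-5 \right)},0 \right)} 5 + 8 = \frac{2}{5} \left(-5\right) \left(1 - 0\right) 5 + 8 = \frac{2}{5} \left(-5\right) \left(1 + 0\right) 5 + 8 = \frac{2}{5} \left(-5\right) 1 \cdot 5 + 8 = \left(-2\right) 5 + 8 = -10 + 8 = -2$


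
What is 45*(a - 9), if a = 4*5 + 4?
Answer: 675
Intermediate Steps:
a = 24 (a = 20 + 4 = 24)
45*(a - 9) = 45*(24 - 9) = 45*15 = 675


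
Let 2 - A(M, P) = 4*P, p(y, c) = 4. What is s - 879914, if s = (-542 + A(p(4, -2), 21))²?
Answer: -490538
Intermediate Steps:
A(M, P) = 2 - 4*P
s = 389376 (s = (-542 + (2 - 4*21))² = (-542 + (2 - 84))² = (-542 - 82)² = (-624)² = 389376)
s - 879914 = 389376 - 879914 = -490538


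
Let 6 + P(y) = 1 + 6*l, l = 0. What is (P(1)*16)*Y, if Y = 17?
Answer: -1360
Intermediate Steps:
P(y) = -5 (P(y) = -6 + (1 + 6*0) = -6 + (1 + 0) = -6 + 1 = -5)
(P(1)*16)*Y = -5*16*17 = -80*17 = -1360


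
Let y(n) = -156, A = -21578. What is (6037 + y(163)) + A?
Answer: -15697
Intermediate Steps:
(6037 + y(163)) + A = (6037 - 156) - 21578 = 5881 - 21578 = -15697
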